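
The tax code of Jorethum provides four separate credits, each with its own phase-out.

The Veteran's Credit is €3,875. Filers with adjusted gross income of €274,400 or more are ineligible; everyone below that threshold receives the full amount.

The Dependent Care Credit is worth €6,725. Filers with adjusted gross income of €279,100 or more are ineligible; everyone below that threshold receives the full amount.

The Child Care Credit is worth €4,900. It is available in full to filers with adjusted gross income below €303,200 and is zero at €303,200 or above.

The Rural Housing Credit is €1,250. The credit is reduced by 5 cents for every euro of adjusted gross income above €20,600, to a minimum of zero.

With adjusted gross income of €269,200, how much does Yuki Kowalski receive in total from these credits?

€15,500

Veteran's Credit: €269,200 is below the €274,400 cutoff, so the full €3,875 applies.
Dependent Care Credit: €269,200 is below the €279,100 cutoff, so the full €6,725 applies.
Child Care Credit: €269,200 is below the €303,200 cutoff, so the full €4,900 applies.
Rural Housing Credit: 5% of the €248,600 excess over €20,600 is €12,430 ≥ base, so the credit is €0.
Total: €3,875 + €6,725 + €4,900 + €0 = €15,500.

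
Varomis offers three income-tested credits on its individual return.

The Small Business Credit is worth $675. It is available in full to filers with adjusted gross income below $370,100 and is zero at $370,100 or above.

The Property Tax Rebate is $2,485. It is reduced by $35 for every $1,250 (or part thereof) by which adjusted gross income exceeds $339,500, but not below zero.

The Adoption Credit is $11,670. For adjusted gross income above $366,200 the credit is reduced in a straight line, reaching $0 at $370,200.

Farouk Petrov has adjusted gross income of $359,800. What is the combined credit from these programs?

$14,235

Small Business Credit: $359,800 is below the $370,100 cutoff, so the full $675 applies.
Property Tax Rebate: income exceeds $339,500 by $20,300, which is 17 full-or-partial $1,250 increments; reduction = 17 × $35 = $595, leaving $1,890.
Adoption Credit: $359,800 is at or below the $366,200 threshold, so the full $11,670 applies.
Total: $675 + $1,890 + $11,670 = $14,235.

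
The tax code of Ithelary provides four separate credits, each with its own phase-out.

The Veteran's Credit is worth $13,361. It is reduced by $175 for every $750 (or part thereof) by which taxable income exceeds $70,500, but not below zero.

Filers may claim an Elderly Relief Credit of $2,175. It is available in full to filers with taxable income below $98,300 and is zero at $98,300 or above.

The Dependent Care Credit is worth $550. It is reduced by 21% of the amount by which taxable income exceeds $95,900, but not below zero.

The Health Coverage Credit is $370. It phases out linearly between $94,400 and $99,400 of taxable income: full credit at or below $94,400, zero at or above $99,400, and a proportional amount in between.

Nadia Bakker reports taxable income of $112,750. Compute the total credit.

Veteran's Credit: income exceeds $70,500 by $42,250, which is 57 full-or-partial $750 increments; reduction = 57 × $175 = $9,975, leaving $3,386.
Elderly Relief Credit: $112,750 meets or exceeds the $98,300 cutoff, so the credit is $0.
Dependent Care Credit: 21% of the $16,850 excess over $95,900 is $3,538.50 ≥ base, so the credit is $0.
Health Coverage Credit: $112,750 is at or above $99,400, so the credit is $0.
Total: $3,386 + $0 + $0 + $0 = $3,386.

$3,386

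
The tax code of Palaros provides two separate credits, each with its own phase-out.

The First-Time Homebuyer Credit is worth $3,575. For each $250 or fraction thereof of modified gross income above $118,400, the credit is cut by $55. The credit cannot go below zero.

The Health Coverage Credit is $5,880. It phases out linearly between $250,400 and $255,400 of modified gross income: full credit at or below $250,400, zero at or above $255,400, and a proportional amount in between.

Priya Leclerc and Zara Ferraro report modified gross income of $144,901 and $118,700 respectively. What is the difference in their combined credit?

Priya ($144,901): First-Time Homebuyer Credit: income exceeds $118,400 by $26,501 → 107 increments × $55 = $5,885 ≥ base, so the credit is $0. Health Coverage Credit: $144,901 is at or below the $250,400 threshold, so the full $5,880 applies. total $0 + $5,880 = $5,880
Zara ($118,700): First-Time Homebuyer Credit: income exceeds $118,400 by $300, which is 2 full-or-partial $250 increments; reduction = 2 × $55 = $110, leaving $3,465. Health Coverage Credit: $118,700 is at or below the $250,400 threshold, so the full $5,880 applies. total $3,465 + $5,880 = $9,345
Difference: |$5,880 − $9,345| = $3,465.

$3,465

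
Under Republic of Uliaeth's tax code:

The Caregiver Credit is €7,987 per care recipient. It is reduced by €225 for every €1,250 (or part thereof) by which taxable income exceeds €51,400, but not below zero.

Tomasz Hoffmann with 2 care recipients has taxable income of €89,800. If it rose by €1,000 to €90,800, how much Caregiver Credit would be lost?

€225

At €89,800 — base = 2 × €7,987 = €15,974. income exceeds €51,400 by €38,400, which is 31 full-or-partial €1,250 increments; reduction = 31 × €225 = €6,975, leaving €8,999.
At €90,800 — base = 2 × €7,987 = €15,974. income exceeds €51,400 by €39,400, which is 32 full-or-partial €1,250 increments; reduction = 32 × €225 = €7,200, leaving €8,774.
Lost: €8,999 − €8,774 = €225.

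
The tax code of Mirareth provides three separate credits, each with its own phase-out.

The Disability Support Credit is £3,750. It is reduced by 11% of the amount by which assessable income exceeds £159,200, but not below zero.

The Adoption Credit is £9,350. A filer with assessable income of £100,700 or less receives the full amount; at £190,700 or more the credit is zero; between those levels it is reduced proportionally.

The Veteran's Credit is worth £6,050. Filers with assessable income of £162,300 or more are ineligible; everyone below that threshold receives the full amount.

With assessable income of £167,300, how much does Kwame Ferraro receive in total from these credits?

£5,290

Disability Support Credit: 11% of the £8,100 excess over £159,200 is £891; credit = £3,750 − £891 = £2,859.
Adoption Credit: £167,300 is £66,600 into a £90,000 phase-out range, leaving 23,400/90,000 of the credit: £9,350 × 23,400/90,000 = £2,431.
Veteran's Credit: £167,300 meets or exceeds the £162,300 cutoff, so the credit is £0.
Total: £2,859 + £2,431 + £0 = £5,290.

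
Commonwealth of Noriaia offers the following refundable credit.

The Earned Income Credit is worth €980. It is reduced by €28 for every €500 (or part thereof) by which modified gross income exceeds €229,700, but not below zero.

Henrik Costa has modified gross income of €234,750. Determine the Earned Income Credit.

€672

Earned Income Credit: income exceeds €229,700 by €5,050, which is 11 full-or-partial €500 increments; reduction = 11 × €28 = €308, leaving €672.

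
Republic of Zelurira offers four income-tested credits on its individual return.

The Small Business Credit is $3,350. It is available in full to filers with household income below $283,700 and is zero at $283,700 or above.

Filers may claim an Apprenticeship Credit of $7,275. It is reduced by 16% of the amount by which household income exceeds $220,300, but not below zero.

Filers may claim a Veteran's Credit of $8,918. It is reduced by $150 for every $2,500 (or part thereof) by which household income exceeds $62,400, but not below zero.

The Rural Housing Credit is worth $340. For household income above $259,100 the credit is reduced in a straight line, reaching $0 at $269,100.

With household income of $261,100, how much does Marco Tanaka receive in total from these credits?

Small Business Credit: $261,100 is below the $283,700 cutoff, so the full $3,350 applies.
Apprenticeship Credit: 16% of the $40,800 excess over $220,300 is $6,528; credit = $7,275 − $6,528 = $747.
Veteran's Credit: income exceeds $62,400 by $198,700 → 80 increments × $150 = $12,000 ≥ base, so the credit is $0.
Rural Housing Credit: $261,100 is $2,000 into a $10,000 phase-out range, leaving 8,000/10,000 of the credit: $340 × 8,000/10,000 = $272.
Total: $3,350 + $747 + $0 + $272 = $4,369.

$4,369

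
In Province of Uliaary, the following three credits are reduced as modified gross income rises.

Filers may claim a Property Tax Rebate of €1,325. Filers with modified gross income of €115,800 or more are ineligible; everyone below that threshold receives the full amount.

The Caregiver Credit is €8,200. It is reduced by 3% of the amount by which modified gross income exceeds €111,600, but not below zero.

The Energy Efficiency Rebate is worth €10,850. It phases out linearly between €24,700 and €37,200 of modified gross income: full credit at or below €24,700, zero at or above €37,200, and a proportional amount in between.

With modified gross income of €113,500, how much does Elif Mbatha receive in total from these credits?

€9,468

Property Tax Rebate: €113,500 is below the €115,800 cutoff, so the full €1,325 applies.
Caregiver Credit: 3% of the €1,900 excess over €111,600 is €57; credit = €8,200 − €57 = €8,143.
Energy Efficiency Rebate: €113,500 is at or above €37,200, so the credit is €0.
Total: €1,325 + €8,143 + €0 = €9,468.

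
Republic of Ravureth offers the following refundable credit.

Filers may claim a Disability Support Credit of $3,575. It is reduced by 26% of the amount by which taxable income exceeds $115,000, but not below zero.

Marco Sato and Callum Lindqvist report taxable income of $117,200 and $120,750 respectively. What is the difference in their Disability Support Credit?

Marco ($117,200): Disability Support Credit: 26% of the $2,200 excess over $115,000 is $572; credit = $3,575 − $572 = $3,003.
Callum ($120,750): Disability Support Credit: 26% of the $5,750 excess over $115,000 is $1,495; credit = $3,575 − $1,495 = $2,080.
Difference: |$3,003 − $2,080| = $923.

$923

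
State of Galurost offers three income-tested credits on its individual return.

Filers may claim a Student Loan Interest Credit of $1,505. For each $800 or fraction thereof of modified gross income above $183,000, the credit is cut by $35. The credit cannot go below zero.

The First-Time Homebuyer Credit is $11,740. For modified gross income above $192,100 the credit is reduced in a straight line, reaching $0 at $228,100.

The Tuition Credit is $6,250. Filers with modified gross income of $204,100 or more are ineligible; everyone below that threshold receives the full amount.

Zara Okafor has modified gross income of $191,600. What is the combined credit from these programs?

Student Loan Interest Credit: income exceeds $183,000 by $8,600, which is 11 full-or-partial $800 increments; reduction = 11 × $35 = $385, leaving $1,120.
First-Time Homebuyer Credit: $191,600 is at or below the $192,100 threshold, so the full $11,740 applies.
Tuition Credit: $191,600 is below the $204,100 cutoff, so the full $6,250 applies.
Total: $1,120 + $11,740 + $6,250 = $19,110.

$19,110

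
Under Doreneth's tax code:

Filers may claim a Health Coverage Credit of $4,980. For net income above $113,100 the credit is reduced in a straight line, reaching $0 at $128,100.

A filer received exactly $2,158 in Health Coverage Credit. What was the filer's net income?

$121,600

$2,158 is 2,158/4,980 of the full $4,980, so 2,822/4,980 of the $15,000 range has been used: income = $113,100 + $15,000 × 2,822/4,980 = $121,600.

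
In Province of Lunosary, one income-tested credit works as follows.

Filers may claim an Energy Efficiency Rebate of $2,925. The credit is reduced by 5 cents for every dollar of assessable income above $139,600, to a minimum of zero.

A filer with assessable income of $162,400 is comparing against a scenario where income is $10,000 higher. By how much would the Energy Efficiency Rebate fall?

At $162,400 — 5% of the $22,800 excess over $139,600 is $1,140; credit = $2,925 − $1,140 = $1,785.
At $172,400 — 5% of the $32,800 excess over $139,600 is $1,640; credit = $2,925 − $1,640 = $1,285.
Lost: $1,785 − $1,285 = $500.

$500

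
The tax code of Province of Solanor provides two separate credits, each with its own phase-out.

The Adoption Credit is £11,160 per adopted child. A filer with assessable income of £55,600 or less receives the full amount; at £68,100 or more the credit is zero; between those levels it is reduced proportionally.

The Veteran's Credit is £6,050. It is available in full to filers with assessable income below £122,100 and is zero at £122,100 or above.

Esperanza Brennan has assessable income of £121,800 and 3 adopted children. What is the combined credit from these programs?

£6,050

Adoption Credit: base = 3 × £11,160 = £33,480. £121,800 is at or above £68,100, so the credit is £0.
Veteran's Credit: £121,800 is below the £122,100 cutoff, so the full £6,050 applies.
Total: £0 + £6,050 = £6,050.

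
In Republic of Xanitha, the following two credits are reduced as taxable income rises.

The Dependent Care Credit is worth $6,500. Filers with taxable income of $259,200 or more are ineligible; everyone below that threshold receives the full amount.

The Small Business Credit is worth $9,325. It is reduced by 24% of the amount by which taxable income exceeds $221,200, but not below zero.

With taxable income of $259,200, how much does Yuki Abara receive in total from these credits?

Dependent Care Credit: $259,200 meets or exceeds the $259,200 cutoff, so the credit is $0.
Small Business Credit: 24% of the $38,000 excess over $221,200 is $9,120; credit = $9,325 − $9,120 = $205.
Total: $0 + $205 = $205.

$205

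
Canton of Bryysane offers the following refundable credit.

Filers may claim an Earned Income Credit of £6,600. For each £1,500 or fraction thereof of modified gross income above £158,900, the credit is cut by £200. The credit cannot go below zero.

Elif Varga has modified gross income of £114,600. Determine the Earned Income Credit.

Earned Income Credit: £114,600 is at or below the £158,900 threshold, so the full £6,600 applies.

£6,600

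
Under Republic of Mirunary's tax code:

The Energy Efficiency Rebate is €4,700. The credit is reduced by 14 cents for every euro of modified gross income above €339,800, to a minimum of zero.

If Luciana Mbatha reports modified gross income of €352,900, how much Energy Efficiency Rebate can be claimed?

Energy Efficiency Rebate: 14% of the €13,100 excess over €339,800 is €1,834; credit = €4,700 − €1,834 = €2,866.

€2,866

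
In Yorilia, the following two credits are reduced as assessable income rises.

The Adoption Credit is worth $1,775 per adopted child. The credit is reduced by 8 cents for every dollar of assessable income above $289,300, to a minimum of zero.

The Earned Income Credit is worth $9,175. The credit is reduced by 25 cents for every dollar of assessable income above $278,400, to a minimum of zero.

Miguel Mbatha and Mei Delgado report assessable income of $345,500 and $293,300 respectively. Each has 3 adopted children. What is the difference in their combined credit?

$9,626

Miguel ($345,500): Adoption Credit: base = 3 × $1,775 = $5,325. 8% of the $56,200 excess over $289,300 is $4,496; credit = $5,325 − $4,496 = $829. Earned Income Credit: 25% of the $67,100 excess over $278,400 is $16,775 ≥ base, so the credit is $0. total $829 + $0 = $829
Mei ($293,300): Adoption Credit: base = 3 × $1,775 = $5,325. 8% of the $4,000 excess over $289,300 is $320; credit = $5,325 − $320 = $5,005. Earned Income Credit: 25% of the $14,900 excess over $278,400 is $3,725; credit = $9,175 − $3,725 = $5,450. total $5,005 + $5,450 = $10,455
Difference: |$829 − $10,455| = $9,626.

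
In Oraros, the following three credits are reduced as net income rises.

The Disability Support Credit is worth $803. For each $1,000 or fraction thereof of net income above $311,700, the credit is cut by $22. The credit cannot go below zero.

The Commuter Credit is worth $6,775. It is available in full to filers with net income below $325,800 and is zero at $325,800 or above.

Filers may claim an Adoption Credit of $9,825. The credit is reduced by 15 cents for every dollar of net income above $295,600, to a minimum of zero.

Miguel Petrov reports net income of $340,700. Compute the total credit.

$3,225

Disability Support Credit: income exceeds $311,700 by $29,000, which is 29 full-or-partial $1,000 increments; reduction = 29 × $22 = $638, leaving $165.
Commuter Credit: $340,700 meets or exceeds the $325,800 cutoff, so the credit is $0.
Adoption Credit: 15% of the $45,100 excess over $295,600 is $6,765; credit = $9,825 − $6,765 = $3,060.
Total: $165 + $0 + $3,060 = $3,225.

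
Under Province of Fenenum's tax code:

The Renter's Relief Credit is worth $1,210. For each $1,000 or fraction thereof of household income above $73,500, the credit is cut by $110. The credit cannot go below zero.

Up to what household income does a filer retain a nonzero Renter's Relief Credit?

$83,500

After 10 increments the reduction is 10 × $110 = $1,100, leaving $110; one more increment wipes it out. Increment 10 ends at excess 10 × $1,000 = $10,000, so the highest qualifying income is $73,500 + $10,000 = $83,500.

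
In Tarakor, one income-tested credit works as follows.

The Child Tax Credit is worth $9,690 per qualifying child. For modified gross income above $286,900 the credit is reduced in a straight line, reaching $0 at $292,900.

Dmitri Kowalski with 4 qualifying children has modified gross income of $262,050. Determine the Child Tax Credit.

Child Tax Credit: base = 4 × $9,690 = $38,760. $262,050 is at or below the $286,900 threshold, so the full $38,760 applies.

$38,760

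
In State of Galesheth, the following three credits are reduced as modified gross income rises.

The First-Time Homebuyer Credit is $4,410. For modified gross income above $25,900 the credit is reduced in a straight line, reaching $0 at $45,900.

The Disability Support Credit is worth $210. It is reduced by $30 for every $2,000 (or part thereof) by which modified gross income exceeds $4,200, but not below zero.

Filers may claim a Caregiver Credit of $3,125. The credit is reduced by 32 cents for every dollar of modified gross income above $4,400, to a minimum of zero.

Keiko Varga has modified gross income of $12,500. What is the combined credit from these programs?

$5,003

First-Time Homebuyer Credit: $12,500 is at or below the $25,900 threshold, so the full $4,410 applies.
Disability Support Credit: income exceeds $4,200 by $8,300, which is 5 full-or-partial $2,000 increments; reduction = 5 × $30 = $150, leaving $60.
Caregiver Credit: 32% of the $8,100 excess over $4,400 is $2,592; credit = $3,125 − $2,592 = $533.
Total: $4,410 + $60 + $533 = $5,003.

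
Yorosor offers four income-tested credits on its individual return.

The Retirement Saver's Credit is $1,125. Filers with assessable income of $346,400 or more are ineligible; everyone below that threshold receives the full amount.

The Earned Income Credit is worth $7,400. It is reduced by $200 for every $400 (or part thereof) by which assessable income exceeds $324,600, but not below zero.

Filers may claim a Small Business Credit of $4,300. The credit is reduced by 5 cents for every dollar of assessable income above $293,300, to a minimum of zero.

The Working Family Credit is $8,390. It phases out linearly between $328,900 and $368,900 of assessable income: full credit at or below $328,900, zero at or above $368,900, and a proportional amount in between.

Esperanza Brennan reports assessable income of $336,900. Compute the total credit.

$11,157

Retirement Saver's Credit: $336,900 is below the $346,400 cutoff, so the full $1,125 applies.
Earned Income Credit: income exceeds $324,600 by $12,300, which is 31 full-or-partial $400 increments; reduction = 31 × $200 = $6,200, leaving $1,200.
Small Business Credit: 5% of the $43,600 excess over $293,300 is $2,180; credit = $4,300 − $2,180 = $2,120.
Working Family Credit: $336,900 is $8,000 into a $40,000 phase-out range, leaving 32,000/40,000 of the credit: $8,390 × 32,000/40,000 = $6,712.
Total: $1,125 + $1,200 + $2,120 + $6,712 = $11,157.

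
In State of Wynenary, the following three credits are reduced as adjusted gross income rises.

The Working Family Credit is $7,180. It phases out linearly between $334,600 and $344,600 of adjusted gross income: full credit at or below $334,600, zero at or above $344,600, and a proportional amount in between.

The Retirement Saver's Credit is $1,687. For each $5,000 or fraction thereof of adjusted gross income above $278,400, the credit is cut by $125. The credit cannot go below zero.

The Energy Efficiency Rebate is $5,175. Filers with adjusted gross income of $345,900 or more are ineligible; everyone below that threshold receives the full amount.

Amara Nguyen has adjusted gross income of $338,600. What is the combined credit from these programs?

$9,545

Working Family Credit: $338,600 is $4,000 into a $10,000 phase-out range, leaving 6,000/10,000 of the credit: $7,180 × 6,000/10,000 = $4,308.
Retirement Saver's Credit: income exceeds $278,400 by $60,200, which is 13 full-or-partial $5,000 increments; reduction = 13 × $125 = $1,625, leaving $62.
Energy Efficiency Rebate: $338,600 is below the $345,900 cutoff, so the full $5,175 applies.
Total: $4,308 + $62 + $5,175 = $9,545.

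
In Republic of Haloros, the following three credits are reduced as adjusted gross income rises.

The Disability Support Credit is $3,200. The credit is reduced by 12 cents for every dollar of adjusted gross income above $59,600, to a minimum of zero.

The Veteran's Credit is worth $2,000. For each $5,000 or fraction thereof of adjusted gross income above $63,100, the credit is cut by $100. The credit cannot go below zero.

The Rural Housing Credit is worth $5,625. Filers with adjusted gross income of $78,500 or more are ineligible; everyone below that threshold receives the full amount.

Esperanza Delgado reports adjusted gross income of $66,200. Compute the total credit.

Disability Support Credit: 12% of the $6,600 excess over $59,600 is $792; credit = $3,200 − $792 = $2,408.
Veteran's Credit: income exceeds $63,100 by $3,100, which is 1 full-or-partial $5,000 increment; reduction = 1 × $100 = $100, leaving $1,900.
Rural Housing Credit: $66,200 is below the $78,500 cutoff, so the full $5,625 applies.
Total: $2,408 + $1,900 + $5,625 = $9,933.

$9,933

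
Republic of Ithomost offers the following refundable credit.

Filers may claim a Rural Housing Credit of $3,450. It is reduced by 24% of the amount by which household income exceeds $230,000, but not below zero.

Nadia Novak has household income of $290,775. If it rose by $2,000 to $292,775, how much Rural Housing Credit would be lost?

At $290,775 — 24% of the $60,775 excess over $230,000 is $14,586 ≥ base, so the credit is $0.
At $292,775 — 24% of the $62,775 excess over $230,000 is $15,066 ≥ base, so the credit is $0.
Lost: $0 − $0 = $0.

$0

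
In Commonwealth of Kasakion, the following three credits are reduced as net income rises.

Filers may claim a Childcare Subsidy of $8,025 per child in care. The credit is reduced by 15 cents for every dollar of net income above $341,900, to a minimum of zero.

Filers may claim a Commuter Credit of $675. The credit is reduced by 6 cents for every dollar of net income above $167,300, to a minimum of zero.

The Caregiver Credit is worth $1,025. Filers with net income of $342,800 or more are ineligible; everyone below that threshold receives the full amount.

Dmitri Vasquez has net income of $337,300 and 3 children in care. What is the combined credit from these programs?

$25,100

Childcare Subsidy: base = 3 × $8,025 = $24,075. $337,300 is at or below the $341,900 threshold, so the full $24,075 applies.
Commuter Credit: 6% of the $170,000 excess over $167,300 is $10,200 ≥ base, so the credit is $0.
Caregiver Credit: $337,300 is below the $342,800 cutoff, so the full $1,025 applies.
Total: $24,075 + $0 + $1,025 = $25,100.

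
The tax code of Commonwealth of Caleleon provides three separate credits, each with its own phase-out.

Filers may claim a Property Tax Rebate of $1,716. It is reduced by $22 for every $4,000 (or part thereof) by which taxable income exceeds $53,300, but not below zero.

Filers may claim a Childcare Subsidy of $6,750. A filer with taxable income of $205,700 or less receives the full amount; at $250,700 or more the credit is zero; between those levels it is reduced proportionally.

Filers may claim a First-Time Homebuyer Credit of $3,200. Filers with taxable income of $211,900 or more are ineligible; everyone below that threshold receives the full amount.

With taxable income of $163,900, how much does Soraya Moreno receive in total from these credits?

$11,050

Property Tax Rebate: income exceeds $53,300 by $110,600, which is 28 full-or-partial $4,000 increments; reduction = 28 × $22 = $616, leaving $1,100.
Childcare Subsidy: $163,900 is at or below the $205,700 threshold, so the full $6,750 applies.
First-Time Homebuyer Credit: $163,900 is below the $211,900 cutoff, so the full $3,200 applies.
Total: $1,100 + $6,750 + $3,200 = $11,050.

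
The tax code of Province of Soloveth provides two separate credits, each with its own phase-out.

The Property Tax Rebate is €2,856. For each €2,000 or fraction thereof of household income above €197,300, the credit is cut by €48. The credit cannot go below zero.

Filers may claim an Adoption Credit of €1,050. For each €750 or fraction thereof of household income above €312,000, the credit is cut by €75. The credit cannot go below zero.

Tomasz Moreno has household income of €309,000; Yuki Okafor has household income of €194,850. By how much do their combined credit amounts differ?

€2,688

Tomasz (€309,000): Property Tax Rebate: income exceeds €197,300 by €111,700, which is 56 full-or-partial €2,000 increments; reduction = 56 × €48 = €2,688, leaving €168. Adoption Credit: €309,000 is at or below the €312,000 threshold, so the full €1,050 applies. total €168 + €1,050 = €1,218
Yuki (€194,850): Property Tax Rebate: €194,850 is at or below the €197,300 threshold, so the full €2,856 applies. Adoption Credit: €194,850 is at or below the €312,000 threshold, so the full €1,050 applies. total €2,856 + €1,050 = €3,906
Difference: |€1,218 − €3,906| = €2,688.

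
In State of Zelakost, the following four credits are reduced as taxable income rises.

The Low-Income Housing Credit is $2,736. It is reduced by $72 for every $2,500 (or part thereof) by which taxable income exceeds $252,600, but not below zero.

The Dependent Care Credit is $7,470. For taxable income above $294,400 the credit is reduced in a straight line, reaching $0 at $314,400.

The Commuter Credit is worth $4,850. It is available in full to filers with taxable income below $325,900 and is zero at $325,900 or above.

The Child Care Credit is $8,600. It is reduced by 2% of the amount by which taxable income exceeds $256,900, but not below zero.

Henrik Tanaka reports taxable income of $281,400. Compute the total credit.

Low-Income Housing Credit: income exceeds $252,600 by $28,800, which is 12 full-or-partial $2,500 increments; reduction = 12 × $72 = $864, leaving $1,872.
Dependent Care Credit: $281,400 is at or below the $294,400 threshold, so the full $7,470 applies.
Commuter Credit: $281,400 is below the $325,900 cutoff, so the full $4,850 applies.
Child Care Credit: 2% of the $24,500 excess over $256,900 is $490; credit = $8,600 − $490 = $8,110.
Total: $1,872 + $7,470 + $4,850 + $8,110 = $22,302.

$22,302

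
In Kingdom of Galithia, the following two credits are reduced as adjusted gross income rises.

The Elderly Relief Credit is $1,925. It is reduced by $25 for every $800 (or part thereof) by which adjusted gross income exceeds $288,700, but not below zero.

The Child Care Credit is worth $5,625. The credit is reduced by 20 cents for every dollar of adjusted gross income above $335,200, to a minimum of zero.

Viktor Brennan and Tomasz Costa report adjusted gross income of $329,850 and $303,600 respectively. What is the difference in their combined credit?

Viktor ($329,850): Elderly Relief Credit: income exceeds $288,700 by $41,150, which is 52 full-or-partial $800 increments; reduction = 52 × $25 = $1,300, leaving $625. Child Care Credit: $329,850 is at or below the $335,200 threshold, so the full $5,625 applies. total $625 + $5,625 = $6,250
Tomasz ($303,600): Elderly Relief Credit: income exceeds $288,700 by $14,900, which is 19 full-or-partial $800 increments; reduction = 19 × $25 = $475, leaving $1,450. Child Care Credit: $303,600 is at or below the $335,200 threshold, so the full $5,625 applies. total $1,450 + $5,625 = $7,075
Difference: |$6,250 − $7,075| = $825.

$825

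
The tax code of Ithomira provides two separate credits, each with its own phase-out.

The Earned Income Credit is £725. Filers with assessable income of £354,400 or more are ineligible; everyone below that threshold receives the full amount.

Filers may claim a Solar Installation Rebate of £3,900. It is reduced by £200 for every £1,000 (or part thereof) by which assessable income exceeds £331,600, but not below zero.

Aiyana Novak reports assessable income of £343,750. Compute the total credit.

Earned Income Credit: £343,750 is below the £354,400 cutoff, so the full £725 applies.
Solar Installation Rebate: income exceeds £331,600 by £12,150, which is 13 full-or-partial £1,000 increments; reduction = 13 × £200 = £2,600, leaving £1,300.
Total: £725 + £1,300 = £2,025.

£2,025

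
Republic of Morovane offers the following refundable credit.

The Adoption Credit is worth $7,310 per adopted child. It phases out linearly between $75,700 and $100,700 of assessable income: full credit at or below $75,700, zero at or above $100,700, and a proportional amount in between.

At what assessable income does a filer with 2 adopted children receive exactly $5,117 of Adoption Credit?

Full credit = 2 × $7,310 = $14,620.
$5,117 is 5,117/14,620 of the full $14,620, so 9,503/14,620 of the $25,000 range has been used: income = $75,700 + $25,000 × 9,503/14,620 = $91,950.

$91,950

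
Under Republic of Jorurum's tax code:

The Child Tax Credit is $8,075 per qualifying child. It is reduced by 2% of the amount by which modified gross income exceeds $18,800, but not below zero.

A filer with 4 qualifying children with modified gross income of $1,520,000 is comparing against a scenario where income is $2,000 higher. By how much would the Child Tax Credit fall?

At $1,520,000 — base = 4 × $8,075 = $32,300. 2% of the $1,501,200 excess over $18,800 is $30,024; credit = $32,300 − $30,024 = $2,276.
At $1,522,000 — base = 4 × $8,075 = $32,300. 2% of the $1,503,200 excess over $18,800 is $30,064; credit = $32,300 − $30,064 = $2,236.
Lost: $2,276 − $2,236 = $40.

$40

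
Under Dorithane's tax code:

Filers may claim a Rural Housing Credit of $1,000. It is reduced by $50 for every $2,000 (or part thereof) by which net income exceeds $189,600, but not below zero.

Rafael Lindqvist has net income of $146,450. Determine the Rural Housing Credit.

$1,000

Rural Housing Credit: $146,450 is at or below the $189,600 threshold, so the full $1,000 applies.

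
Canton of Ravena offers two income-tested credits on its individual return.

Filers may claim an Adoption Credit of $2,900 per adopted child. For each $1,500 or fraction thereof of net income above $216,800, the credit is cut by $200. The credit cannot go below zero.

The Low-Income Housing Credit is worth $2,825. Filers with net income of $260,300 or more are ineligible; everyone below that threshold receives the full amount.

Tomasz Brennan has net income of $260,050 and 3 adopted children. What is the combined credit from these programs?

Adoption Credit: base = 3 × $2,900 = $8,700. income exceeds $216,800 by $43,250, which is 29 full-or-partial $1,500 increments; reduction = 29 × $200 = $5,800, leaving $2,900.
Low-Income Housing Credit: $260,050 is below the $260,300 cutoff, so the full $2,825 applies.
Total: $2,900 + $2,825 = $5,725.

$5,725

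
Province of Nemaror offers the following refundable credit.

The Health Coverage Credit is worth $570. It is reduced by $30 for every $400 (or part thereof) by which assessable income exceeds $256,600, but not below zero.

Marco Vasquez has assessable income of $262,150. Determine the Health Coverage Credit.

$150

Health Coverage Credit: income exceeds $256,600 by $5,550, which is 14 full-or-partial $400 increments; reduction = 14 × $30 = $420, leaving $150.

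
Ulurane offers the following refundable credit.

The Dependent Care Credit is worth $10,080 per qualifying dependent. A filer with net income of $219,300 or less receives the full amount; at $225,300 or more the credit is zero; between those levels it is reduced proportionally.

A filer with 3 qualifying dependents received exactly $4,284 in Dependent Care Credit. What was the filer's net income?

$224,450

Full credit = 3 × $10,080 = $30,240.
$4,284 is 4,284/30,240 of the full $30,240, so 25,956/30,240 of the $6,000 range has been used: income = $219,300 + $6,000 × 25,956/30,240 = $224,450.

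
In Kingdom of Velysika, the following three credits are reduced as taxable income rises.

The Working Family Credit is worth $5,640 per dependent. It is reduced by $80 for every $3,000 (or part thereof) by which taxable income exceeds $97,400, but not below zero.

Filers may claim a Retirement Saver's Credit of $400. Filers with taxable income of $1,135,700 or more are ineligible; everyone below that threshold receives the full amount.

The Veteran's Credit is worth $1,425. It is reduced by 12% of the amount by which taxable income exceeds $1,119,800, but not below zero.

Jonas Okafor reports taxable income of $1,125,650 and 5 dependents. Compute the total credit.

Working Family Credit: base = 5 × $5,640 = $28,200. income exceeds $97,400 by $1,028,250, which is 343 full-or-partial $3,000 increments; reduction = 343 × $80 = $27,440, leaving $760.
Retirement Saver's Credit: $1,125,650 is below the $1,135,700 cutoff, so the full $400 applies.
Veteran's Credit: 12% of the $5,850 excess over $1,119,800 is $702; credit = $1,425 − $702 = $723.
Total: $760 + $400 + $723 = $1,883.

$1,883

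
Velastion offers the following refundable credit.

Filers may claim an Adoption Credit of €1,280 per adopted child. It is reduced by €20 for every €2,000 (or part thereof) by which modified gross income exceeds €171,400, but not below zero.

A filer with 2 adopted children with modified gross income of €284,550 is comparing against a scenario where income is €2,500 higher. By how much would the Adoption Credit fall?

€20

At €284,550 — base = 2 × €1,280 = €2,560. income exceeds €171,400 by €113,150, which is 57 full-or-partial €2,000 increments; reduction = 57 × €20 = €1,140, leaving €1,420.
At €287,050 — base = 2 × €1,280 = €2,560. income exceeds €171,400 by €115,650, which is 58 full-or-partial €2,000 increments; reduction = 58 × €20 = €1,160, leaving €1,400.
Lost: €1,420 − €1,400 = €20.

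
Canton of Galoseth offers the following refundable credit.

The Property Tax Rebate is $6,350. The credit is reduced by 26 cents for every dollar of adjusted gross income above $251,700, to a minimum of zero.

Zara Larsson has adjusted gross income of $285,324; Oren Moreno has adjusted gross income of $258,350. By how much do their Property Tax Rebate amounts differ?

Zara ($285,324): Property Tax Rebate: 26% of the $33,624 excess over $251,700 is $8,742.24 ≥ base, so the credit is $0.
Oren ($258,350): Property Tax Rebate: 26% of the $6,650 excess over $251,700 is $1,729; credit = $6,350 − $1,729 = $4,621.
Difference: |$0 − $4,621| = $4,621.

$4,621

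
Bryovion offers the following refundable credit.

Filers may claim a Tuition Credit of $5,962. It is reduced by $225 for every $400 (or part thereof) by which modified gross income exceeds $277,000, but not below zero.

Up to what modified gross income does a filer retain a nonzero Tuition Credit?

After 26 increments the reduction is 26 × $225 = $5,850, leaving $112; one more increment wipes it out. Increment 26 ends at excess 26 × $400 = $10,400, so the highest qualifying income is $277,000 + $10,400 = $287,400.

$287,400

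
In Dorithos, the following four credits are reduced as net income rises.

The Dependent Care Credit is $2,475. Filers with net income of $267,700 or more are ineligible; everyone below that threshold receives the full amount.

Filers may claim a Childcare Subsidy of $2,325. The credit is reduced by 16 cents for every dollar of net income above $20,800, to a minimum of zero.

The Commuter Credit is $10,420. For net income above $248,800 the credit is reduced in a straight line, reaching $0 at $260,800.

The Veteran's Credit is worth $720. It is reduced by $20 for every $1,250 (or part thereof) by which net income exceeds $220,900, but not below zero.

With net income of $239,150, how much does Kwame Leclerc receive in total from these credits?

$13,315

Dependent Care Credit: $239,150 is below the $267,700 cutoff, so the full $2,475 applies.
Childcare Subsidy: 16% of the $218,350 excess over $20,800 is $34,936 ≥ base, so the credit is $0.
Commuter Credit: $239,150 is at or below the $248,800 threshold, so the full $10,420 applies.
Veteran's Credit: income exceeds $220,900 by $18,250, which is 15 full-or-partial $1,250 increments; reduction = 15 × $20 = $300, leaving $420.
Total: $2,475 + $0 + $10,420 + $420 = $13,315.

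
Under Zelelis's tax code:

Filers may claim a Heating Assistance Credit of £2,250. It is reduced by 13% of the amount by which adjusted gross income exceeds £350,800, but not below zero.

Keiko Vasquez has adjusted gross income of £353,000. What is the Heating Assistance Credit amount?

Heating Assistance Credit: 13% of the £2,200 excess over £350,800 is £286; credit = £2,250 − £286 = £1,964.

£1,964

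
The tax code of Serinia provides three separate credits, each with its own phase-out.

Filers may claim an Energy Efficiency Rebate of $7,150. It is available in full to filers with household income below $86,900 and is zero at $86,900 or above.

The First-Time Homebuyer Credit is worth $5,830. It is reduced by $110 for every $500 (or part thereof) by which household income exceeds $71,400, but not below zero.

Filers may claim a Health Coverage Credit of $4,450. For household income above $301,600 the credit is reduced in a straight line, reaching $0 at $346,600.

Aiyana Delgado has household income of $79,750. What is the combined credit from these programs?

Energy Efficiency Rebate: $79,750 is below the $86,900 cutoff, so the full $7,150 applies.
First-Time Homebuyer Credit: income exceeds $71,400 by $8,350, which is 17 full-or-partial $500 increments; reduction = 17 × $110 = $1,870, leaving $3,960.
Health Coverage Credit: $79,750 is at or below the $301,600 threshold, so the full $4,450 applies.
Total: $7,150 + $3,960 + $4,450 = $15,560.

$15,560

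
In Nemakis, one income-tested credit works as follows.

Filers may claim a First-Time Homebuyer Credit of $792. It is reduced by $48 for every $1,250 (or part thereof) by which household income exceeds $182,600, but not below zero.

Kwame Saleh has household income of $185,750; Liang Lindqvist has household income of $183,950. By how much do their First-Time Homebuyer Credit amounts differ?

$48

Kwame ($185,750): First-Time Homebuyer Credit: income exceeds $182,600 by $3,150, which is 3 full-or-partial $1,250 increments; reduction = 3 × $48 = $144, leaving $648.
Liang ($183,950): First-Time Homebuyer Credit: income exceeds $182,600 by $1,350, which is 2 full-or-partial $1,250 increments; reduction = 2 × $48 = $96, leaving $696.
Difference: |$648 − $696| = $48.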